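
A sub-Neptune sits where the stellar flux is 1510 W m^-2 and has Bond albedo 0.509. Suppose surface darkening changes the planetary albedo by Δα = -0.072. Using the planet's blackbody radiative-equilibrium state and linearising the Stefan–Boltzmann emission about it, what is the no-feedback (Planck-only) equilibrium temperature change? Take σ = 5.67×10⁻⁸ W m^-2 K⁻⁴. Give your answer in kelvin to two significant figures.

The baseline emission temperature is T_e = 239.1 K.
ΔF = −(S/4)Δα = −(1510/4)×(-0.072) = 27.18 W m^-2.
Planck response: λ_P = 4σT_e³ = 4·5.67×10⁻⁸·(239.1)³ = 3.101 W m^-2/K.
Hence the no-feedback warming is ΔF/(4σT_e³) = 8.77 K.

8.8 kelvin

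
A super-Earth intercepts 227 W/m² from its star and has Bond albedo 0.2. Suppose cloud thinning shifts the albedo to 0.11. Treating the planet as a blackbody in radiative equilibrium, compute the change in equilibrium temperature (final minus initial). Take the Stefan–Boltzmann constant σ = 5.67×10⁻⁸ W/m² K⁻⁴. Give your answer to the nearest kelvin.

5 K

With α = 0.2, T₁ = 168.2 K.
After:  T₂ = [227.0·0.89/(4σ)]^(1/4) = 172.8 K.
ΔT = T₂ − T₁ = 4.544 K.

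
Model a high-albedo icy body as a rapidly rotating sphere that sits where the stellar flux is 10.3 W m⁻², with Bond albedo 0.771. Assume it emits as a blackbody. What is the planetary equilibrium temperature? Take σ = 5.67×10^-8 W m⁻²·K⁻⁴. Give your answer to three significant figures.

Averaging over the sphere, the absorbed flux is S(1−α)/4 = 0.5897 W m⁻².
Set σT⁴ = 0.5897 → T = (0.5897/σ)^(1/4) = 56.79 K.

56.8 K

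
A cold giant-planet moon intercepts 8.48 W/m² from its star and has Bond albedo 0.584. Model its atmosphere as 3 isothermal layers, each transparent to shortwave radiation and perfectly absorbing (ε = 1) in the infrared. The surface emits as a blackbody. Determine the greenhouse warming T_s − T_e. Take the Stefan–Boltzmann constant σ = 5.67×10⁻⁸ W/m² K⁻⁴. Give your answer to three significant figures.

26.0 K

OLR = S(1−α)/4 = 0.8819 W/m²; the top layer radiates at T_e = 62.80 K.
T_s = (N+1)^(1/4)·T_e = 88.81 K.
So the greenhouse effect raises the surface by 88.81 − 62.80 = 26.01 K.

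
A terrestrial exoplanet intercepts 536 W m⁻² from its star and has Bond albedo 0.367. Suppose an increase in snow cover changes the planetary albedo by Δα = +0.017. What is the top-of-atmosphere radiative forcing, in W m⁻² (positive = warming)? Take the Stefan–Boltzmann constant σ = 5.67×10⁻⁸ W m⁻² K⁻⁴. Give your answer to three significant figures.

TOA radiative forcing: ΔF = −S·Δα/4 = −536.0·(+0.017)/4 = -2.278 W m⁻².

-2.28 W m⁻²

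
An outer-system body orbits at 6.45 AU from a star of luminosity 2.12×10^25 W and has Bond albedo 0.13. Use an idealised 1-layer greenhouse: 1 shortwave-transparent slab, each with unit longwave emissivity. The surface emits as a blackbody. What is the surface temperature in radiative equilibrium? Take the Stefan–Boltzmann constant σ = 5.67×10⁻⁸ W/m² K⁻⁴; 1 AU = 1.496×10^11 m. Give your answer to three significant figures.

d = 6.45 × 1.496×10^11 m = 9.649×10^11 m.
Spreading L over a sphere of radius d: S = 2.12×10^25/(4π·9.65×10^11²) = 1.812 W/m².
OLR = S(1−α)/4 = 0.3941 W/m²; the top layer radiates at T_e = 51.35 K.
Layer-by-layer balance gives σT_s⁴ = (N+1)σT_e⁴, so T_s = 2^¼·51.35 = 61.06 K.

61.1 K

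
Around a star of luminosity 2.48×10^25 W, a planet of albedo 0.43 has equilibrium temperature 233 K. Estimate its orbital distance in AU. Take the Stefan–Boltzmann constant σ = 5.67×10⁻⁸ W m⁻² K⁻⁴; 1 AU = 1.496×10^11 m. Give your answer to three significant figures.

The flux needed for this T is 4σT⁴/(1−0.43) = 1173 W m⁻².
S = L/(4πd²) → d = √(L/4πS) = √(2.48×10^25/(4π·1173)) = 4.102×10^10 m = 0.2742 AU.

0.274 AU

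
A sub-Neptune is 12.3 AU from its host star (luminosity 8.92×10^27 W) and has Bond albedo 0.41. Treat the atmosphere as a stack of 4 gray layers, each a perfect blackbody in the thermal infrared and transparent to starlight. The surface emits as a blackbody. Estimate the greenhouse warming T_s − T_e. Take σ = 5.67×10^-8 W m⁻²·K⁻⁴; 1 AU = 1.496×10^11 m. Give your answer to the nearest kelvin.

Orbital distance: d = 12.3 AU = 1.840×10^12 m.
Flux at the orbit: S = L/(4πd²) = 8.92×10^27/(4π·(1.84×10^12)²) = 209.6 W m⁻².
Top-of-atmosphere balance: σT_e⁴ = S(1−α)/4 = 30.92 W m⁻² → T_e = 152.8 K.
T_s = (N+1)^(1/4)·T_e = 228.5 K.
So the greenhouse effect raises the surface by 228.5 − 152.8 = 75.70 K.

76 K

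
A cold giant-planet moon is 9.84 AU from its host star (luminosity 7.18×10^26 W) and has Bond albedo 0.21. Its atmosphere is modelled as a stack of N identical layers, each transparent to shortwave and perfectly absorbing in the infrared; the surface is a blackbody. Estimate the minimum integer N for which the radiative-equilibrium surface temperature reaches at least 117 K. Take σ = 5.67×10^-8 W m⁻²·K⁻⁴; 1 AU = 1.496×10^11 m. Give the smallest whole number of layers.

d = 9.84 × 1.496×10^11 m = 1.472×10^12 m.
S = L/(4πd²) = 26.37 W m⁻².
The effective emission temperature is T_e = [S(1−α)/(4σ)]^¼ = 97.90 K.
Need (N+1)T_e⁴ ≥ T_s⁴, i.e. N+1 ≥ (117/97.90)⁴ = 2.040.
The minimum whole number is N = 2.

2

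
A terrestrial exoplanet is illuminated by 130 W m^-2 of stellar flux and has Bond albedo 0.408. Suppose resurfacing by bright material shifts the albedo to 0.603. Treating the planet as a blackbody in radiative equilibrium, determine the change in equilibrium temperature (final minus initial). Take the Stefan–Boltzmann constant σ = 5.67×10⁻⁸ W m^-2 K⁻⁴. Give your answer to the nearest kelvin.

Before: T₁ = [130.0·0.592/(4σ)]^(1/4) = 135.7 K.
After:  T₂ = [130.0·0.397/(4σ)]^(1/4) = 122.8 K.
Change: 122.8 − 135.7 = -12.90 K.

-13 kelvin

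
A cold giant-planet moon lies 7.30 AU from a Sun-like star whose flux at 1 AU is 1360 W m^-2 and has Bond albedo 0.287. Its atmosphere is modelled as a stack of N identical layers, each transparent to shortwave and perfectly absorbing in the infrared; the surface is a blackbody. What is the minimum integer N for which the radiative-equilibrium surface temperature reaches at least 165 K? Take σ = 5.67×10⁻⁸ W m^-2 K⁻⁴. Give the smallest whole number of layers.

By the inverse-square law, S = 1360/7.30² = 25.52 W m^-2.
OLR = S(1−α)/4 = 4.549 W m^-2; the top layer radiates at T_e = 94.64 K.
Since T_s⁴ = (N+1)T_e⁴, we need N ≥ (T_s/T_e)⁴ − 1 = 8.238.
Rounding up, N = 9.

9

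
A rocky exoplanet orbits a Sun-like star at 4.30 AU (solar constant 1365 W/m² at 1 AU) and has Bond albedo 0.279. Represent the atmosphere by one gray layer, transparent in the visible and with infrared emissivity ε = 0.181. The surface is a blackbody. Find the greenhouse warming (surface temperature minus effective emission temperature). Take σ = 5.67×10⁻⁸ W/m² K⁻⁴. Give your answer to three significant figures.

2.97 K

Irradiance scales as 1/d², so S = 1365 W/m² × (1/4.30)² = 73.82 W/m².
Effective emission temperature (TOA balance): σT_e⁴ = S(1−α)/4 = 13.31 W/m² → T_e = 123.8 K.
Surface balance with a leaky layer gives σT_s⁴ = σT_e⁴·2/(2−ε), so T_s = T_e·[2/(2−0.181)]^(1/4) = 126.7 K.
Greenhouse warming: T_s − T_e = 2.970 K.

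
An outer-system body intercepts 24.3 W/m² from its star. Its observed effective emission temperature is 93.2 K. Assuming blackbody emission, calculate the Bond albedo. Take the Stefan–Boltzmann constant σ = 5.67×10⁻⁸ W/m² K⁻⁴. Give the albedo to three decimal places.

Energy balance: S(1−α)/4 = σT⁴, so 1−α = 4σT⁴/S.
4σT⁴ = 4·5.67×10⁻⁸·(93.2)⁴ = 17.11 W/m².
1−α = 17.11/24.30 = 0.7042, so α = 0.2958.

0.296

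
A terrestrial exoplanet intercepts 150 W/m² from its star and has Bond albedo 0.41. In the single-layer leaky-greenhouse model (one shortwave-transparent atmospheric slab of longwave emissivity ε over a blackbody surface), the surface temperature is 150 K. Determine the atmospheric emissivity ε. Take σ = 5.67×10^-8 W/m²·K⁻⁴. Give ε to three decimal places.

TOA balance gives T_e = 140.5 K.
Inverting T_s⁴ = 2T_e⁴/(2−ε): (T_e/T_s)⁴ = 0.7708, so ε = 2(1 − 0.7708) = 0.4584.

0.458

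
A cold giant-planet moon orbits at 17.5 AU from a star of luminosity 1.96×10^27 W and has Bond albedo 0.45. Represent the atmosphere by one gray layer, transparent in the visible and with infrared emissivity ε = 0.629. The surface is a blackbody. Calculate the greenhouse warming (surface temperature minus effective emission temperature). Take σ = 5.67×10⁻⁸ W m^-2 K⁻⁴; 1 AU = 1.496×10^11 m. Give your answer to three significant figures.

8.53 kelvin

d = 17.5 × 1.496×10^11 m = 2.618×10^12 m.
S = L/(4πd²) = 22.76 W m^-2.
Effective emission temperature (TOA balance): σT_e⁴ = S(1−α)/4 = 3.129 W m^-2 → T_e = 86.19 K.
Surface balance with a leaky layer gives σT_s⁴ = σT_e⁴·2/(2−ε), so T_s = T_e·[2/(2−0.629)]^(1/4) = 94.72 K.
T_s − T_e = 94.72 − 86.19 = 8.533 K.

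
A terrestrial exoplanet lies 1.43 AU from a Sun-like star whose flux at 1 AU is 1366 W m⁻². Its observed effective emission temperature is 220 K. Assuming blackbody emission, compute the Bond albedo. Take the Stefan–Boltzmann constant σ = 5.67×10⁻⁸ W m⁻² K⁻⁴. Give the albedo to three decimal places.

0.205

By the inverse-square law, S = 1366/1.43² = 668.0 W m⁻².
Rearranging the radiative balance, α = 1 − 4σT⁴/S.
σT⁴ = 132.8 W m⁻², so 4σT⁴ = 531.3 W m⁻².
1−α = 531.3/668.0 = 0.7953, so α = 0.2047.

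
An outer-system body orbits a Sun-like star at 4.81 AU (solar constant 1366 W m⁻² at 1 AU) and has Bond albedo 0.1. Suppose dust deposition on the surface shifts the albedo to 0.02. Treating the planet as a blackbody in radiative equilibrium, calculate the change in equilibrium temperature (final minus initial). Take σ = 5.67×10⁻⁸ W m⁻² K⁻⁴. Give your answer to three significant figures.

Flux at the orbit: S = 1366/(4.81)² = 59.04 W m⁻².
With α = 0.1, T₁ = 123.7 K.
With α = 0.02, T₂ = 126.4 K.
Change: 126.4 − 123.7 = 2.662 K.

2.66 K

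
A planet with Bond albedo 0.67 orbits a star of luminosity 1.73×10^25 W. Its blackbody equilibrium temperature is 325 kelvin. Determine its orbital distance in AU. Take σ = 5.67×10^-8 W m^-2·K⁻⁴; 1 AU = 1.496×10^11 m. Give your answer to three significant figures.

0.0896 AU

Energy balance gives S = 4σT⁴/(1−α) = 7668 W m^-2.
From L = 4πd²S, d = √(1.73×10^25/(4π·7668)) = 1.340×10^10 m = 0.08957 AU.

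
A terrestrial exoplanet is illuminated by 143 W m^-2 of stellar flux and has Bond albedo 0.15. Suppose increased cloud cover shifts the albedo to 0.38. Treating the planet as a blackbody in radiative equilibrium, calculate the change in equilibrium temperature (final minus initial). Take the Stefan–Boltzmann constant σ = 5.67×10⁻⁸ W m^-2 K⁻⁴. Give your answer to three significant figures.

-11.5 kelvin

Initial: T₁ = [S(1−0.15)/(4σ)]^(1/4) = 152.2 K.
After:  T₂ = [143.0·0.62/(4σ)]^(1/4) = 140.6 K.
Change: 140.6 − 152.2 = -11.54 K.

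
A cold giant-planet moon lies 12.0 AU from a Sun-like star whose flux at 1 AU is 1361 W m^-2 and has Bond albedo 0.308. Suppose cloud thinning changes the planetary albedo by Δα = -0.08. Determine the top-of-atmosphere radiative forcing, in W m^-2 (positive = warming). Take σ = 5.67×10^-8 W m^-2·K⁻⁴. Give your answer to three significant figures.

Irradiance scales as 1/d², so S = 1361 W m^-2 × (1/12.0)² = 9.451 W m^-2.
The change in absorbed flux is Δ[S(1−α)/4] = −SΔα/4 = 0.1890 W m^-2.

0.189 W m^-2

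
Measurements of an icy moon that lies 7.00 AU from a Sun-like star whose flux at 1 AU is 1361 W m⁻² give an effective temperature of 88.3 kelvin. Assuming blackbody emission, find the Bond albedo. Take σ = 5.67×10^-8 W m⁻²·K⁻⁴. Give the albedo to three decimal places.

Irradiance scales as 1/d², so S = 1361 W m⁻² × (1/7.00)² = 27.78 W m⁻².
Energy balance: S(1−α)/4 = σT⁴, so 1−α = 4σT⁴/S.
4σT⁴ = 4·5.67×10⁻⁸·(88.3)⁴ = 13.79 W m⁻².
Hence α = 1 − 13.79/27.78 = 0.5036.

0.504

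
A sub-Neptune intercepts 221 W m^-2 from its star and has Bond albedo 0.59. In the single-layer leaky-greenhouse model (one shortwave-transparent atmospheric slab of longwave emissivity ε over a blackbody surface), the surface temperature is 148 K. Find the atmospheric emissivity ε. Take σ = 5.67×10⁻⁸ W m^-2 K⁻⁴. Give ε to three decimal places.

0.335

Effective temperature: T_e = [S(1−α)/(4σ)]^(1/4) = 141.4 K.
T_s⁴ = T_e⁴·2/(2−ε) → ε = 2 − 2(T_e/T_s)⁴ = 2 − 2·(141.4/148)⁴ = 0.3346.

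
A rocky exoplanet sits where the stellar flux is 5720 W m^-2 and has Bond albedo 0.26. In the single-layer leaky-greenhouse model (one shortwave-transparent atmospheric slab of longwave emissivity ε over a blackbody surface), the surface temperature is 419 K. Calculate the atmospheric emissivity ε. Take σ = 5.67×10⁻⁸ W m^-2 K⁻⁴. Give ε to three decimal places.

TOA balance gives T_e = 369.6 K.
Since (2−ε)/2 = (T_e/T_s)⁴ = 0.6055, ε = 0.7890.

0.789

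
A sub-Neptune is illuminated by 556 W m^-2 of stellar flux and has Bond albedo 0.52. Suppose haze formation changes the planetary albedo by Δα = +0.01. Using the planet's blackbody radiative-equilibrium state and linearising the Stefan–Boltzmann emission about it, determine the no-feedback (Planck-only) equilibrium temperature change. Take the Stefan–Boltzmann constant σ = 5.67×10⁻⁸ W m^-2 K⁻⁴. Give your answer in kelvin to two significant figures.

Unperturbed T_e = [556.0·(1−0.52)/(4σ)]^¼ = 185.2 K.
The change in absorbed flux is Δ[S(1−α)/4] = −SΔα/4 = -1.390 W m^-2.
The Planck feedback parameter is 4σT_e³ = 1.441 W m^-2/K.
ΔT₀ = ΔF/λ_P = -1.390/1.441 = -0.965 K.

-0.96 K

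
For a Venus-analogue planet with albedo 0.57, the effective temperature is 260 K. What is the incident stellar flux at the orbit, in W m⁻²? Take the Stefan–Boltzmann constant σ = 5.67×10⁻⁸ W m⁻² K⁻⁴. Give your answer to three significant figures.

From S(1−α)/4 = σT⁴: S = 4σT⁴/(1−α).
σT⁴ = 5.67×10⁻⁸·(260)⁴ = 259.1 W m⁻².
So S = 4×259.1/(1−0.57) = 2410 W m⁻².

2410 W m⁻²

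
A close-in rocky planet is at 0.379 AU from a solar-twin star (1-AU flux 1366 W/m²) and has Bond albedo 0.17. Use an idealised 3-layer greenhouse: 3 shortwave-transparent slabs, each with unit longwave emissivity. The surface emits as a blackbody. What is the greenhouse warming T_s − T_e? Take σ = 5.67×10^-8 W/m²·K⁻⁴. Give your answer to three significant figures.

179 kelvin

Flux at the orbit: S = 1366/(0.379)² = 9510 W/m².
Top-of-atmosphere balance: σT_e⁴ = S(1−α)/4 = 1973 W/m² → T_e = 431.9 K.
Surface: T_s = (4)^¼·T_e = 610.8 K.
Warming: T_s − T_e = 178.9 K.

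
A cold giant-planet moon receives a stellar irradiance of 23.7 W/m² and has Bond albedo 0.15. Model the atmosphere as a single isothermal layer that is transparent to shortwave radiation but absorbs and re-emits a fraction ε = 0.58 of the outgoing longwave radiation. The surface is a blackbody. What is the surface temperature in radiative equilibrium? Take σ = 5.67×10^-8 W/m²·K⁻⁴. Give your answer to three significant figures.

106 kelvin

At the top of the atmosphere, σT_e⁴ = S(1−α)/4 = 5.036 W/m², giving T_e = 97.08 K.
For a single slab of emissivity ε, T_s⁴ = 2T_e⁴/(2−ε); thus T_s = 97.08·(1.408)^(1/4) = 105.8 K.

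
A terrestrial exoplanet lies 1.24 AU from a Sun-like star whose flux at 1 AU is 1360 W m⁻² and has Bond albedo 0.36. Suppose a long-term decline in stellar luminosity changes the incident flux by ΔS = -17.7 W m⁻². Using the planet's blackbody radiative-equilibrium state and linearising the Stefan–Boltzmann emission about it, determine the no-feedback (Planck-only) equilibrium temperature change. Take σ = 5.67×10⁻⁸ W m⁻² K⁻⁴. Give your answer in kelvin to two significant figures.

-1.1 K

By the inverse-square law, S = 1360/1.24² = 884.5 W m⁻².
Reference equilibrium: T_e = [S(1−α)/(4σ)]^(1/4) = 223.5 K.
ΔF = Δ[S(1−α)]/4 = (1−0.36)·-17.7/4 = -2.832 W m⁻².
Linearising σT⁴ gives d(σT⁴)/dT = 4σT_e³ = 2.533 W m⁻² per K.
ΔT₀ = ΔF/λ_P = -2.832/2.533 = -1.12 K.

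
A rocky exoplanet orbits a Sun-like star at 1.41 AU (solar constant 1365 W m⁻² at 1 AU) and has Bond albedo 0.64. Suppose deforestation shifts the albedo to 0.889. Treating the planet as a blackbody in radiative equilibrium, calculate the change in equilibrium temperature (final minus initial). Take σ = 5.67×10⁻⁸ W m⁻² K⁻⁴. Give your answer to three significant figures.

-46.3 K

Flux at the orbit: S = 1365/(1.41)² = 686.6 W m⁻².
Before: T₁ = [686.6·0.36/(4σ)]^(1/4) = 181.7 K.
With α = 0.889, T₂ = 135.4 K.
ΔT = T₂ − T₁ = -46.30 K.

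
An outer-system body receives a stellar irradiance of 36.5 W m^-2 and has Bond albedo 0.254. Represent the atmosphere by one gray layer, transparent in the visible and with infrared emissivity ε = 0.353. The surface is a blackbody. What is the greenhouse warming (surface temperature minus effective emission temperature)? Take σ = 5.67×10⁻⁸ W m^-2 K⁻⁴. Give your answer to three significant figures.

The planet radiates to space at T_e = [S(1−α)/(4σ)]^(1/4) = 104.7 K.
The surface balance (absorbed SW + ε·downward IR = σT_s⁴) with T_a⁴ = T_s⁴/2 reduces to T_s = T_e·[2/(2−ε)]^¼ = 109.9 K.
Greenhouse warming: T_s − T_e = 5.207 K.

5.21 K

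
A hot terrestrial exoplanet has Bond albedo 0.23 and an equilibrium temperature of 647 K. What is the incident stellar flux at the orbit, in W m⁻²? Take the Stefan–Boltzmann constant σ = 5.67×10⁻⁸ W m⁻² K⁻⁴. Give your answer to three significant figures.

51600 W m⁻²

Invert the energy balance for S: S = 4σT⁴/(1−α).
σT⁴ = 5.67×10⁻⁸·(647)⁴ = 9936 W m⁻².
S = 4·9936/0.77 = 51610 W m⁻².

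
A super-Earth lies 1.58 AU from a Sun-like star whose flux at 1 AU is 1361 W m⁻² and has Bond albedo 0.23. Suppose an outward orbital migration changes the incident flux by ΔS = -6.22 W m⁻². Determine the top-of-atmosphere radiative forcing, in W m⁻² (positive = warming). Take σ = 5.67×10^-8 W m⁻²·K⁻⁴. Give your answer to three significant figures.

Flux at the orbit: S = 1361/(1.58)² = 545.2 W m⁻².
TOA radiative forcing: ΔF = (1−α)ΔS/4 = 0.77·(-6.22)/4 = -1.197 W m⁻².

-1.20 W m⁻²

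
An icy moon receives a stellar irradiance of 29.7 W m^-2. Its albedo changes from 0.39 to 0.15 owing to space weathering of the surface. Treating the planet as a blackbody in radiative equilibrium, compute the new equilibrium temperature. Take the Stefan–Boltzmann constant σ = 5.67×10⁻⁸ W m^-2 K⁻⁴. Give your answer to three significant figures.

New equilibrium: T₂ = [(1−0.15)·29.70/(4σ)]^(1/4) = 102.7 K.

103 K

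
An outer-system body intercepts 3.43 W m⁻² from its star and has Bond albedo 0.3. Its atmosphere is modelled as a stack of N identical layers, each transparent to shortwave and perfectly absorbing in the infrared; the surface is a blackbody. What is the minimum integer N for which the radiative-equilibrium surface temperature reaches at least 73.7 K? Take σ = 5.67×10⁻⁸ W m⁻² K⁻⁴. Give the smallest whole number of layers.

Top-of-atmosphere balance: σT_e⁴ = S(1−α)/4 = 0.6002 W m⁻² → T_e = 57.04 K.
Since T_s⁴ = (N+1)T_e⁴, we need N ≥ (T_s/T_e)⁴ − 1 = 1.787.
The minimum whole number is N = 2.

2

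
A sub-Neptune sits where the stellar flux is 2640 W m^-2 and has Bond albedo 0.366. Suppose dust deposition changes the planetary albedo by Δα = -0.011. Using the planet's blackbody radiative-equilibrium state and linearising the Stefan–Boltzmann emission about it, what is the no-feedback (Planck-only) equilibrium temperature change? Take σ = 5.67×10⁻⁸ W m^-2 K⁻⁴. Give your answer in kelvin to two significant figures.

1.3 K

Unperturbed T_e = [2640·(1−0.366)/(4σ)]^¼ = 293.1 K.
ΔF = −(S/4)Δα = −(2640/4)×(-0.011) = 7.260 W m^-2.
Linearising σT⁴ gives d(σT⁴)/dT = 4σT_e³ = 5.711 W m^-2 per K.
Hence the no-feedback warming is ΔF/(4σT_e³) = 1.27 K.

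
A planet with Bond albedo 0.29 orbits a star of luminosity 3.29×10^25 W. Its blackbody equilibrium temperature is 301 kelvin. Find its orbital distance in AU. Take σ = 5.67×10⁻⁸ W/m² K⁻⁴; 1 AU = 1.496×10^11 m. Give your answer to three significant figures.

The flux needed for this T is 4σT⁴/(1−0.29) = 2622 W/m².
Then d = [L/(4πS)]^(1/2) = 3.160×10^10 m, i.e. 0.2112 AU.

0.211 AU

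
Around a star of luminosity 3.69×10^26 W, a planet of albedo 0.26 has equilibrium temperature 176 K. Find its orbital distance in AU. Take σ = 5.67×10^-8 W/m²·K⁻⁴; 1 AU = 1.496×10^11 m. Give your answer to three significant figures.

2.11 AU

Required flux: S = 4σT⁴/(1−α) = 294.1 W/m².
From L = 4πd²S, d = √(3.69×10^26/(4π·294.1)) = 3.160×10^11 m = 2.112 AU.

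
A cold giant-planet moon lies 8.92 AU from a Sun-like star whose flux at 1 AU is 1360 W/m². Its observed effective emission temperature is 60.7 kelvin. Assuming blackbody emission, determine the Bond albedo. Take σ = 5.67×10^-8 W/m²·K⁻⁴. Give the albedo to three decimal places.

Irradiance scales as 1/d², so S = 1360 W/m² × (1/8.92)² = 17.09 W/m².
From σT⁴ = S(1−α)/4 we invert for α: 1−α = 4σT⁴/S.
σT⁴ = 0.7697 W/m², so 4σT⁴ = 3.079 W/m².
Hence α = 1 − 3.079/17.09 = 0.8199.

0.820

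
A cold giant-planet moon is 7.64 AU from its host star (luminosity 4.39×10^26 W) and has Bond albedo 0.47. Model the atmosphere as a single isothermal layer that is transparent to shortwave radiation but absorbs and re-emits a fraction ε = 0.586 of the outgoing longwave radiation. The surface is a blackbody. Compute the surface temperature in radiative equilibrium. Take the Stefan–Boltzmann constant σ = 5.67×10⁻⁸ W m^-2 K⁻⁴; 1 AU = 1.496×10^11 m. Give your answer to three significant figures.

d = 7.64 × 1.496×10^11 m = 1.143×10^12 m.
Spreading L over a sphere of radius d: S = 4.39×10^26/(4π·1.14×10^12²) = 26.74 W m^-2.
The planet radiates to space at T_e = [S(1−α)/(4σ)]^(1/4) = 88.91 K.
Surface balance with a leaky layer gives σT_s⁴ = σT_e⁴·2/(2−ε), so T_s = T_e·[2/(2−0.586)]^(1/4) = 96.96 K.

97.0 kelvin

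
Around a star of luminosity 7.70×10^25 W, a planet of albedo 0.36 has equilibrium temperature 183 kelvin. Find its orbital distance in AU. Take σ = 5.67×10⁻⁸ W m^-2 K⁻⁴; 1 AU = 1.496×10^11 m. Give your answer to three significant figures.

0.830 AU

Required flux: S = 4σT⁴/(1−α) = 397.4 W m^-2.
S = L/(4πd²) → d = √(L/4πS) = √(7.70×10^25/(4π·397.4)) = 1.242×10^11 m = 0.8300 AU.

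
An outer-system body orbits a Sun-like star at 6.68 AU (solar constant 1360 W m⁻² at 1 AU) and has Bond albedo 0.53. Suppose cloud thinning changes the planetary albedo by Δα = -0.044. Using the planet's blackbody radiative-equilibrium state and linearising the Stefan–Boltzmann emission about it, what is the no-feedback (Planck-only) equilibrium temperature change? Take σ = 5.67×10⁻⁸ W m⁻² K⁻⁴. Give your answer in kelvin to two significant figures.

2.1 K

Irradiance scales as 1/d², so S = 1360 W m⁻² × (1/6.68)² = 30.48 W m⁻².
Reference equilibrium: T_e = [S(1−α)/(4σ)]^(1/4) = 89.15 K.
The change in absorbed flux is Δ[S(1−α)/4] = −SΔα/4 = 0.3353 W m⁻².
Linearising σT⁴ gives d(σT⁴)/dT = 4σT_e³ = 0.1607 W m⁻² per K.
ΔT₀ = ΔF/λ_P = 0.3353/0.1607 = 2.09 K.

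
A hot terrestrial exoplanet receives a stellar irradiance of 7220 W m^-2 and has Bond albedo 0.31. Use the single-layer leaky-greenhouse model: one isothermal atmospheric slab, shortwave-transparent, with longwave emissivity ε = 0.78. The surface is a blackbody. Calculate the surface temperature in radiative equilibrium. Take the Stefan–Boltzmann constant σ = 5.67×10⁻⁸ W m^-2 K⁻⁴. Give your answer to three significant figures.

436 kelvin

The planet radiates to space at T_e = [S(1−α)/(4σ)]^(1/4) = 385.0 K.
For a single slab of emissivity ε, T_s⁴ = 2T_e⁴/(2−ε); thus T_s = 385.0·(1.639)^(1/4) = 435.6 K.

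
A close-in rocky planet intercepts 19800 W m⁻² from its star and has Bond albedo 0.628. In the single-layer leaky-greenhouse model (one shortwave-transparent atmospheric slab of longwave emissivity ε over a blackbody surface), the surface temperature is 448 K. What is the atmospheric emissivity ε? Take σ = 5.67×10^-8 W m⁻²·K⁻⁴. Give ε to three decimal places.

0.388

Effective temperature: T_e = [S(1−α)/(4σ)]^(1/4) = 424.5 K.
Inverting T_s⁴ = 2T_e⁴/(2−ε): (T_e/T_s)⁴ = 0.8062, so ε = 2(1 − 0.8062) = 0.3876.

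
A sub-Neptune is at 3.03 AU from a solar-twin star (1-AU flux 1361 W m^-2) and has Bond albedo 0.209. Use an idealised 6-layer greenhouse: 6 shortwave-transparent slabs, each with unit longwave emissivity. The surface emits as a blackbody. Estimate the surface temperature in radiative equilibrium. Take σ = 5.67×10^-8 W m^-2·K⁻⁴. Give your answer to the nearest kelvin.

Flux at the orbit: S = 1361/(3.03)² = 148.2 W m^-2.
OLR = S(1−α)/4 = 29.31 W m^-2; the top layer radiates at T_e = 150.8 K.
Layer-by-layer balance gives σT_s⁴ = (N+1)σT_e⁴, so T_s = 7^¼·150.8 = 245.3 K.

245 kelvin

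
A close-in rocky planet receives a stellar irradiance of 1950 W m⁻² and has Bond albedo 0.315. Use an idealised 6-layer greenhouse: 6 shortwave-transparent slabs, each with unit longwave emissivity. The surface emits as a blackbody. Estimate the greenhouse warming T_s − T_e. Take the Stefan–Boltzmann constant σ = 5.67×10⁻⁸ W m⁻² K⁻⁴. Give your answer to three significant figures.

OLR = S(1−α)/4 = 333.9 W m⁻²; the top layer radiates at T_e = 277.0 K.
T_s = (N+1)^(1/4)·T_e = 450.6 K.
So the greenhouse effect raises the surface by 450.6 − 277.0 = 173.6 K.

174 K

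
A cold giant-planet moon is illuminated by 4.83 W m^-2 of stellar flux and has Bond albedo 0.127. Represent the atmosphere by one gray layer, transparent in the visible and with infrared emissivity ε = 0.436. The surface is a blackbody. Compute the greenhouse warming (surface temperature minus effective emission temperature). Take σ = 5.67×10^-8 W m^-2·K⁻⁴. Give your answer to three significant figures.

4.16 kelvin

Effective emission temperature (TOA balance): σT_e⁴ = S(1−α)/4 = 1.054 W m^-2 → T_e = 65.66 K.
For a single slab of emissivity ε, T_s⁴ = 2T_e⁴/(2−ε); thus T_s = 65.66·(1.279)^(1/4) = 69.83 K.
Greenhouse warming: T_s − T_e = 4.163 K.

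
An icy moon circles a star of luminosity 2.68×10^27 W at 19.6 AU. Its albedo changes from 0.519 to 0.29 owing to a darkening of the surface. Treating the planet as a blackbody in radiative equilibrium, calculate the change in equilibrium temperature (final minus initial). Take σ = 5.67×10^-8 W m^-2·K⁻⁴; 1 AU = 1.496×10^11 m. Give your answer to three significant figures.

Orbital distance: d = 19.6 AU = 2.932×10^12 m.
Spreading L over a sphere of radius d: S = 2.68×10^27/(4π·2.93×10^12²) = 24.81 W m^-2.
With α = 0.519, T₁ = 85.17 K.
With α = 0.29, T₂ = 93.87 K.
Change: 93.87 − 85.17 = 8.708 K.

8.71 K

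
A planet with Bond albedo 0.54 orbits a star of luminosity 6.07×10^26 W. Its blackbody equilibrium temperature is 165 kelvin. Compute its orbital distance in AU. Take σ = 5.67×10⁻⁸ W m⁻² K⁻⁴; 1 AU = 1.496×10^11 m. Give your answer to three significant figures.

2.43 AU

The flux needed for this T is 4σT⁴/(1−0.54) = 365.4 W m⁻².
Then d = [L/(4πS)]^(1/2) = 3.636×10^11 m, i.e. 2.430 AU.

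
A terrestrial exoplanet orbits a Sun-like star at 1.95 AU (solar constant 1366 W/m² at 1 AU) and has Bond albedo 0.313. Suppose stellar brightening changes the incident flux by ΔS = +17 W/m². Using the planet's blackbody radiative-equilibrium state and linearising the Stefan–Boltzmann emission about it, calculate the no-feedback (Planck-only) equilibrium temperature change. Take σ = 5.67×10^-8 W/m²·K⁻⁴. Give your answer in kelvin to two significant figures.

2.1 kelvin

Flux at the orbit: S = 1366/(1.95)² = 359.2 W/m².
Reference equilibrium: T_e = [S(1−α)/(4σ)]^(1/4) = 181.6 K.
TOA radiative forcing: ΔF = (1−α)ΔS/4 = 0.687·(+17)/4 = 2.920 W/m².
Planck response: λ_P = 4σT_e³ = 4·5.67×10⁻⁸·(181.6)³ = 1.359 W/m²/K.
Hence the no-feedback warming is ΔF/(4σT_e³) = 2.15 K.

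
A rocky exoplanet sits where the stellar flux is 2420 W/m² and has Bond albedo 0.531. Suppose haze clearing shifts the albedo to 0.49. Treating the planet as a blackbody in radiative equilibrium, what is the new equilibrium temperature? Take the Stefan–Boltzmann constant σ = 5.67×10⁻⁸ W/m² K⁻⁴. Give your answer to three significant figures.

T₂ = [S(1−α₂)/(4σ)]^(1/4) = [2420·0.51/(4σ)]^(1/4) = 271.6 K.

272 K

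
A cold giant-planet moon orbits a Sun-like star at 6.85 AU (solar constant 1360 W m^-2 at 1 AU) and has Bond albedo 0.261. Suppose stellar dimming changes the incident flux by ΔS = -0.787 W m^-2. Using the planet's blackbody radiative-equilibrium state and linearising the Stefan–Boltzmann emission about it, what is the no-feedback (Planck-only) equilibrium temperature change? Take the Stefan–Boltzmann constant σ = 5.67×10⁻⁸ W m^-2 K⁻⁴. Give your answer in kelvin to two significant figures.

-0.67 K

By the inverse-square law, S = 1360/6.85² = 28.98 W m^-2.
Reference equilibrium: T_e = [S(1−α)/(4σ)]^(1/4) = 98.58 K.
ΔF = Δ[S(1−α)]/4 = (1−0.261)·-0.787/4 = -0.1454 W m^-2.
The Planck feedback parameter is 4σT_e³ = 0.2173 W m^-2/K.
Hence the no-feedback warming is ΔF/(4σT_e³) = -0.669 K.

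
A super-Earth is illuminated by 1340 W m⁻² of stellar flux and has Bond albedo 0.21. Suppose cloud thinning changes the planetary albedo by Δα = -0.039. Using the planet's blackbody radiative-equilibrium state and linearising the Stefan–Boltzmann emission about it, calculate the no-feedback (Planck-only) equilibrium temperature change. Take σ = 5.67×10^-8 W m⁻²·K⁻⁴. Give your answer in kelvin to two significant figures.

3.2 K

Unperturbed T_e = [1340·(1−0.21)/(4σ)]^¼ = 261.4 K.
The change in absorbed flux is Δ[S(1−α)/4] = −SΔα/4 = 13.06 W m⁻².
The Planck feedback parameter is 4σT_e³ = 4.050 W m⁻²/K.
ΔT₀ = ΔF/λ_P = 13.06/4.050 = 3.23 K.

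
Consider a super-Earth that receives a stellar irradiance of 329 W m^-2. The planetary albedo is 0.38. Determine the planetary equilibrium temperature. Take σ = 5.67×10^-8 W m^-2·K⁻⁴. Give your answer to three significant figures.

173 K

Averaging over the sphere, the absorbed flux is S(1−α)/4 = 50.99 W m^-2.
In equilibrium σT⁴ equals this, so T = 173.2 K.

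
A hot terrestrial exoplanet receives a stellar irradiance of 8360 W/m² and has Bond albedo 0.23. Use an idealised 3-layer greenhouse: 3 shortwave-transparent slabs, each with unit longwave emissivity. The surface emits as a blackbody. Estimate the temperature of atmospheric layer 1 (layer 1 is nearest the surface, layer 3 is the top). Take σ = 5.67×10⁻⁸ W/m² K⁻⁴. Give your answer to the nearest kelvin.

540 kelvin

The effective emission temperature is T_e = [S(1−α)/(4σ)]^¼ = 410.5 K.
In the N-layer model, layer k (counted from the surface) has T_k = (N+1−k)^(1/4)·T_e.
With k = 1: T_1 = (3+1−1)^¼·410.5 K = 540.2 K.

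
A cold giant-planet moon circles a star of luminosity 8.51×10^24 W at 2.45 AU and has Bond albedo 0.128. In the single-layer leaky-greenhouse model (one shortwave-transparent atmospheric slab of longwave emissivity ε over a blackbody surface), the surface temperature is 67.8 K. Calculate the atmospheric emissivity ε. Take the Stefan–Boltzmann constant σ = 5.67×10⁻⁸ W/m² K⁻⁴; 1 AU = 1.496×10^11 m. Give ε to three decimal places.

d = 2.45 × 1.496×10^11 m = 3.665×10^11 m.
S = L/(4πd²) = 5.041 W/m².
Effective temperature: T_e = [S(1−α)/(4σ)]^(1/4) = 66.35 K.
Inverting T_s⁴ = 2T_e⁴/(2−ε): (T_e/T_s)⁴ = 0.9172, so ε = 2(1 − 0.9172) = 0.1655.

0.166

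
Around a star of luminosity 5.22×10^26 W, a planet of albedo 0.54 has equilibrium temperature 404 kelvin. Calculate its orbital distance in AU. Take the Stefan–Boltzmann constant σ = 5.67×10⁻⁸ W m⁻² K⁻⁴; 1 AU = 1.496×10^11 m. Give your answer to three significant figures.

Required flux: S = 4σT⁴/(1−α) = 13130 W m⁻².
S = L/(4πd²) → d = √(L/4πS) = √(5.22×10^26/(4π·13130)) = 5.624×10^10 m = 0.3759 AU.

0.376 AU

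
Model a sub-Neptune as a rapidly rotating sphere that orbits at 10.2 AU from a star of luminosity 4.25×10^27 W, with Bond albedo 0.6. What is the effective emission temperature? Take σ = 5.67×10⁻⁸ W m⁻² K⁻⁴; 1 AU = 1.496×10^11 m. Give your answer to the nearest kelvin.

127 kelvin

Orbital distance: d = 10.2 AU = 1.526×10^12 m.
S = L/(4πd²) = 145.2 W m⁻².
Absorbed flux (global mean): S(1−α)/4 = 145.2·0.4/4 = 14.52 W m⁻².
In equilibrium σT⁴ equals this, so T = 126.5 K.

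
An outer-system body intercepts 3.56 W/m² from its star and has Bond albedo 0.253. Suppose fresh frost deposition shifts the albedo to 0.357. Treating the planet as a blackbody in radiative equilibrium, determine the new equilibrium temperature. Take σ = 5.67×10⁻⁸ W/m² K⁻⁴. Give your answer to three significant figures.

56.4 K

T₂ = [S(1−α₂)/(4σ)]^(1/4) = [3.560·0.643/(4σ)]^(1/4) = 56.36 K.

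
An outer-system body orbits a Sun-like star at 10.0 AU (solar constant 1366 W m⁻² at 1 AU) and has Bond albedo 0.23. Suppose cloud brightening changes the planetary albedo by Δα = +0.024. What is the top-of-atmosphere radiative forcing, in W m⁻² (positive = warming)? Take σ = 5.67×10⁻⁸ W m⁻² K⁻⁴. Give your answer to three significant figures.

-0.0820 W m⁻²

Irradiance scales as 1/d², so S = 1366 W m⁻² × (1/10.0)² = 13.66 W m⁻².
ΔF = −(S/4)Δα = −(13.66/4)×(+0.024) = -0.08196 W m⁻².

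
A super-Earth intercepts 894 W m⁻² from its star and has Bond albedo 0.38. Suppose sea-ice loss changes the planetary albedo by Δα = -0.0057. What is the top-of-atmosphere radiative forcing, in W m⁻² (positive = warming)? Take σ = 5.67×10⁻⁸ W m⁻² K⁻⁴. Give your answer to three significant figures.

ΔF = −(S/4)Δα = −(894.0/4)×(-0.0057) = 1.274 W m⁻².

1.27 W m⁻²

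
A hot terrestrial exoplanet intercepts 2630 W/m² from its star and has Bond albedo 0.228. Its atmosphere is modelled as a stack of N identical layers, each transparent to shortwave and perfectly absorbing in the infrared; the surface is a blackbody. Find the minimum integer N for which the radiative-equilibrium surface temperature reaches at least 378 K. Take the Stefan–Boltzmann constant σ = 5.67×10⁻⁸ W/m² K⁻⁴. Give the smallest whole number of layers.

The effective emission temperature is T_e = [S(1−α)/(4σ)]^¼ = 307.6 K.
T_s = (N+1)^(1/4)·T_e ≥ 378 K requires N+1 ≥ (T_s/T_e)⁴ = (378/307.6)⁴ = 2.281.
Rounding up, N = 2.

2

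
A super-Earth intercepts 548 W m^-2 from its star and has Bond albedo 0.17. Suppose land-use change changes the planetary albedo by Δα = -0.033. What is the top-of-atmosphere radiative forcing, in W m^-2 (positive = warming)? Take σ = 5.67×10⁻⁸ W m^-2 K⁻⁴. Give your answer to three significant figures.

4.52 W m^-2

TOA radiative forcing: ΔF = −S·Δα/4 = −548.0·(-0.033)/4 = 4.521 W m^-2.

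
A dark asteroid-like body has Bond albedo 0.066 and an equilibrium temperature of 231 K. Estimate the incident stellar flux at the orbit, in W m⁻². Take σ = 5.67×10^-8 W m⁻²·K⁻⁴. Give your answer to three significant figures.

Invert the energy balance for S: S = 4σT⁴/(1−α).
The emitted flux is σT⁴ = 161.4 W m⁻².
So S = 4×161.4/(1−0.066) = 691.4 W m⁻².

691 W m⁻²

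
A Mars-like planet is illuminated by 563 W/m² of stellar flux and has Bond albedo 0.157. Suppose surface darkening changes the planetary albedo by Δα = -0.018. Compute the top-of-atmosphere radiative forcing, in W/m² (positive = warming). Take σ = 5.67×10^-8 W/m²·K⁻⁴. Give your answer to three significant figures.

ΔF = −(S/4)Δα = −(563.0/4)×(-0.018) = 2.533 W/m².

2.53 W/m²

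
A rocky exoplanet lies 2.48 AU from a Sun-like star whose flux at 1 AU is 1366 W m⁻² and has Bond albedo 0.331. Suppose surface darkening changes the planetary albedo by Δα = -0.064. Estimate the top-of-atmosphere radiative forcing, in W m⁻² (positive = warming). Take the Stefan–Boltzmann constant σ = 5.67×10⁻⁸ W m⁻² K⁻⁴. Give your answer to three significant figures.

3.55 W m⁻²

By the inverse-square law, S = 1366/2.48² = 222.1 W m⁻².
The change in absorbed flux is Δ[S(1−α)/4] = −SΔα/4 = 3.554 W m⁻².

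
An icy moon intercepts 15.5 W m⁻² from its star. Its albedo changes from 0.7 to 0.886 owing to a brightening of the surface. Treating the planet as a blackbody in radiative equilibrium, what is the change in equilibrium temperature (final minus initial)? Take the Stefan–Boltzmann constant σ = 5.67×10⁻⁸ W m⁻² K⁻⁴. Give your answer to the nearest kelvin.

With α = 0.7, T₁ = 67.29 K.
With α = 0.886, T₂ = 52.83 K.
Change: 52.83 − 67.29 = -14.46 K.

-14 K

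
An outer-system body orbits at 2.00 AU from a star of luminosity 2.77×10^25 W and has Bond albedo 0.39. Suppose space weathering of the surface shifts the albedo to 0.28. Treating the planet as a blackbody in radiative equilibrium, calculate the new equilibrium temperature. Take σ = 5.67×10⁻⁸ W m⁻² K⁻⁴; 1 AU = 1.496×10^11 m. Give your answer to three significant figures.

94.0 K

d = 2.00 × 1.496×10^11 m = 2.992×10^11 m.
Spreading L over a sphere of radius d: S = 2.77×10^25/(4π·2.99×10^11²) = 24.62 W m⁻².
With the new albedo, S(1−α₂)/4 = 4.432 W m⁻², so T₂ = 94.03 K.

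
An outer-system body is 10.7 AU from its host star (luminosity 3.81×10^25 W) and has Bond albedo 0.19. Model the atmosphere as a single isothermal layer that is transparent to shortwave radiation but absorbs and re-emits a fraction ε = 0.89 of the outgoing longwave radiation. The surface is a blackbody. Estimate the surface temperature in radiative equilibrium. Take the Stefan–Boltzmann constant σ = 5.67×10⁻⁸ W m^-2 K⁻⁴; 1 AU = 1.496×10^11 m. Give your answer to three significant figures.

52.5 K

d = 10.7 × 1.496×10^11 m = 1.601×10^12 m.
Spreading L over a sphere of radius d: S = 3.81×10^25/(4π·1.60×10^12²) = 1.183 W m^-2.
The planet radiates to space at T_e = [S(1−α)/(4σ)]^(1/4) = 45.34 K.
Surface balance with a leaky layer gives σT_s⁴ = σT_e⁴·2/(2−ε), so T_s = T_e·[2/(2−0.89)]^(1/4) = 52.53 K.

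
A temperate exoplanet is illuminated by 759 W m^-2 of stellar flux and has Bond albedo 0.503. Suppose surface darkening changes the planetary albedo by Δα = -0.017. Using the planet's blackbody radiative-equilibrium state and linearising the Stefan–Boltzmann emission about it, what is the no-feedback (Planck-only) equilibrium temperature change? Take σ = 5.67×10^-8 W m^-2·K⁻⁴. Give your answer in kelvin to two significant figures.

The baseline emission temperature is T_e = 201.9 K.
TOA radiative forcing: ΔF = −S·Δα/4 = −759.0·(-0.017)/4 = 3.226 W m^-2.
Planck response: λ_P = 4σT_e³ = 4·5.67×10⁻⁸·(201.9)³ = 1.868 W m^-2/K.
Hence the no-feedback warming is ΔF/(4σT_e³) = 1.73 K.

1.7 K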